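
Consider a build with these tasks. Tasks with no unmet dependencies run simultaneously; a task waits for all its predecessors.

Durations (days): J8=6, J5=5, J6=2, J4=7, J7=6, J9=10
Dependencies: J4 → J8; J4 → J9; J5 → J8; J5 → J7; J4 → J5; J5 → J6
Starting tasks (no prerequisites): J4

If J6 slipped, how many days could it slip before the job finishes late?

Critical path: J4→J5→J7 = 7+5+6 = 18, so the finish is 18 days.
The longest chain containing J6 totals 14 days.
Float = 18 − 14 = 4.

4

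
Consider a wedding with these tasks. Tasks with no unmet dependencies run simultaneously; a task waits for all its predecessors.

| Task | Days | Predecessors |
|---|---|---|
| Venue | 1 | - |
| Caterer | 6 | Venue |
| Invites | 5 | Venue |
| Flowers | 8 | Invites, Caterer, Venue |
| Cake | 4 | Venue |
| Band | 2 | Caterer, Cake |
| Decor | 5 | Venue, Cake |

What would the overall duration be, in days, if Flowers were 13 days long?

As given, the longest chain is Venue→Caterer→Flowers = 1+6+8 = 15, so the finish is 15 days.
Since Flowers is critical, the +5 change carries straight to that chain (now 20 days).
No other chain overtakes it, so the finish is 20 days.

20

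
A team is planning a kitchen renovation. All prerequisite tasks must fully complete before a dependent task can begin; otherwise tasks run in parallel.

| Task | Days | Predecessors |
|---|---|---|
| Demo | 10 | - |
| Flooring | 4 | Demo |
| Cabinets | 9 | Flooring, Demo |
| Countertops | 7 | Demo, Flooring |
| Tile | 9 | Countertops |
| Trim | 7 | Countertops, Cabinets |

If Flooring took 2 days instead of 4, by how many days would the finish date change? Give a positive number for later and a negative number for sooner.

-2

Critical path before the change: Demo→Flooring→Cabinets→Trim = 10+4+9+7 = 30 giving 30 days.
Flooring is on the critical path; changing it to 2 makes that path 28 days.
No other chain overtakes it, so the finish is 28 days.
Change in finish: 28 − 30 = -2 days.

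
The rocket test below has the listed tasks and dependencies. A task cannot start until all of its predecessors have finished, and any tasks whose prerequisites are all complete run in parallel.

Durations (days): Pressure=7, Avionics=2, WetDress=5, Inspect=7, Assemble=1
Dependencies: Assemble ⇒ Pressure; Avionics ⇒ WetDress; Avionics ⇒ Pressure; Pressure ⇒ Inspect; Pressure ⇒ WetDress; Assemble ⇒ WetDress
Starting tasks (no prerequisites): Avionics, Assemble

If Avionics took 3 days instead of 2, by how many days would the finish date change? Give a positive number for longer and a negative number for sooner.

The binding path is Avionics→Pressure→Inspect = 2+7+7 = 16; finish at 16 days.
Avionics lies on that path, so at 3 days the path becomes 17 days.
No other chain overtakes it, so the finish is 17 days.
Change in finish: 17 − 16 = +1 days.

1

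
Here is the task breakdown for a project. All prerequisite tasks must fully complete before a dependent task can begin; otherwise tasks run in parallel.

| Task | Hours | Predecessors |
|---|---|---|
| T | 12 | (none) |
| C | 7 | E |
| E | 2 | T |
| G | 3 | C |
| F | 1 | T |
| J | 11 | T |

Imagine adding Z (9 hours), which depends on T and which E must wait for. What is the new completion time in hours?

Originally the schedule takes 24 hours.
With Z inserted, E now waits for max(T, Z).
New critical path: T→Z→E→C→G = 12+9+2+7+3 = 33 ⇒ 33 hours.

33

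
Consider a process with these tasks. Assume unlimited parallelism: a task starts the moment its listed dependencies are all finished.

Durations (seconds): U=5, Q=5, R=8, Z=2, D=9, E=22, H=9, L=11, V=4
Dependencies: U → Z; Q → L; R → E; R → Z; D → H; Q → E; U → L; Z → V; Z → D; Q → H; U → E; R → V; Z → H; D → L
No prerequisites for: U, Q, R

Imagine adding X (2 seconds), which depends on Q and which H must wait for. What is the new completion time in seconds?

Originally the schedule takes 30 seconds.
With X inserted, H now waits for max(D, Z, Q, X).
New critical path: R→Z→D→L = 8+2+9+11 = 30 ⇒ 30 seconds.

30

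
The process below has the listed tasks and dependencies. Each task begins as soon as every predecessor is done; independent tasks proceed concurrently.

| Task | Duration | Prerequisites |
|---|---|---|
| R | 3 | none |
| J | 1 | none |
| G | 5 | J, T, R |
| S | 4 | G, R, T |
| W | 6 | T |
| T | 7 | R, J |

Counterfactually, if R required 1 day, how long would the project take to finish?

The binding path is R→T→G→S = 3+7+5+4 = 19; finish at 19 days.
R lies on that path, so at 1 day the path becomes 17 days.
No other chain overtakes it, so the finish is 17 days.

17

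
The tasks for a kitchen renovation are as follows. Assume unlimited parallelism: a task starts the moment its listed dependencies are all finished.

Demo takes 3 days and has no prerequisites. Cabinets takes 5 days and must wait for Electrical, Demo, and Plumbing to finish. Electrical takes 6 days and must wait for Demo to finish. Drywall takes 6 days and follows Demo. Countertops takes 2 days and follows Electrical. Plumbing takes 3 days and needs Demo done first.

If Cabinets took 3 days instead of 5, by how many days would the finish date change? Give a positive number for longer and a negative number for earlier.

-2

The binding path is Demo→Electrical→Cabinets = 3+6+5 = 14; finish at 14 days.
Cabinets lies on that path, so at 3 days the path becomes 12 days.
That remains the longest chain; total 12 days.
Change in finish: 12 − 14 = -2 days.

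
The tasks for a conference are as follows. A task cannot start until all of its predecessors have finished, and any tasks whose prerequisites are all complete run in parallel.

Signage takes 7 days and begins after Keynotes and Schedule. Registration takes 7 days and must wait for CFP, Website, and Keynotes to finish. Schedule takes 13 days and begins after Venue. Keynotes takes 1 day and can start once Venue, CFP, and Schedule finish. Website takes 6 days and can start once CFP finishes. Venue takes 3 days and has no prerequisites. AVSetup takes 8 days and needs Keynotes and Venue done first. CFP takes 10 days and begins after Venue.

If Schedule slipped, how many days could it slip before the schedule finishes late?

The longest chain is Venue→CFP→Website→Registration = 3+10+6+7 = 26; overall finish 26 days.
The longest chain containing Schedule totals 25 days.
Slack of Schedule = 4 − 3 = 1 day.

1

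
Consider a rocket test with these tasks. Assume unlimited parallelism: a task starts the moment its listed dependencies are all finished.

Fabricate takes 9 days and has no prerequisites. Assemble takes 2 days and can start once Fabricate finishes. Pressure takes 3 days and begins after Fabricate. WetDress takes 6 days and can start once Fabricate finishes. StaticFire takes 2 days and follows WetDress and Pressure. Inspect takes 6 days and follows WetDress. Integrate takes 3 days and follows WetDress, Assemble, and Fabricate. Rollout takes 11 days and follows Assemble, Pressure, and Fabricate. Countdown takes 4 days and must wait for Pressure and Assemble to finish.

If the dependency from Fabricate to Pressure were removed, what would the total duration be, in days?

Before: longest chain Fabricate→Pressure→Rollout = 9+3+11 = 23, finish 23.
Without Fabricate→Pressure, Pressure's earliest start moves from 9 to 0.
New critical path: Fabricate→Assemble→Rollout = 9+2+11 = 22 ⇒ 22 days.

22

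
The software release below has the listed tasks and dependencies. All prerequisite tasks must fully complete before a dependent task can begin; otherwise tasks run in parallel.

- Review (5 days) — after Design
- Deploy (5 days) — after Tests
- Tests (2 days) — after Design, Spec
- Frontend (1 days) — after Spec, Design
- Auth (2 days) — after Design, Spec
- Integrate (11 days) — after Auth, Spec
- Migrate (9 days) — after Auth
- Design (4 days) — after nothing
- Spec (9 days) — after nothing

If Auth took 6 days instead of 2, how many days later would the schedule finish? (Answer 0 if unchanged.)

As given, the longest chain is Spec→Auth→Integrate = 9+2+11 = 22, so the finish is 22 days.
Since Auth is critical, the +4 change carries straight to that chain (now 26 days).
The critical path is still Spec→Auth→Integrate; finish is now 26 days.
Change in finish: 26 − 22 = +4 days.

4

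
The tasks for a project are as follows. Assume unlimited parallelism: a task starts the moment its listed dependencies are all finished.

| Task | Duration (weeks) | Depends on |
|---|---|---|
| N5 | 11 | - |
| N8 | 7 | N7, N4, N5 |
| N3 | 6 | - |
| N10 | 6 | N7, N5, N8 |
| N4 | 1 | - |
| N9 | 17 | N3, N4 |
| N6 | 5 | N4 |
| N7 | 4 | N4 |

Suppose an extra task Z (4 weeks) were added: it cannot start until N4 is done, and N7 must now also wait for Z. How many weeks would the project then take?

24

Originally the project takes 24 weeks.
With Z inserted, N7 now waits for max(N4, Z).
New critical path: N5→N8→N10 = 11+7+6 = 24 ⇒ 24 weeks.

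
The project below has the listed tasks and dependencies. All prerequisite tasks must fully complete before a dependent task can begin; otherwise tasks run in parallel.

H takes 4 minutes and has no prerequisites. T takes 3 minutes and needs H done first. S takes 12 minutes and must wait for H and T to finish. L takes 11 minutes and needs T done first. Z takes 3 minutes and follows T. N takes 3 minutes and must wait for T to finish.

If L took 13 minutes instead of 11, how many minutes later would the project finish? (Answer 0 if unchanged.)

1

As given, the longest chain is H→T→S = 4+3+12 = 19, so the finish is 19 minutes.
L has 1 minute of float (longest path through it is 18).
Now H→T→L = 4+3+13 = 20 is longest, so the finish becomes 20 minutes.
Change in finish: 20 − 19 = +1 minutes.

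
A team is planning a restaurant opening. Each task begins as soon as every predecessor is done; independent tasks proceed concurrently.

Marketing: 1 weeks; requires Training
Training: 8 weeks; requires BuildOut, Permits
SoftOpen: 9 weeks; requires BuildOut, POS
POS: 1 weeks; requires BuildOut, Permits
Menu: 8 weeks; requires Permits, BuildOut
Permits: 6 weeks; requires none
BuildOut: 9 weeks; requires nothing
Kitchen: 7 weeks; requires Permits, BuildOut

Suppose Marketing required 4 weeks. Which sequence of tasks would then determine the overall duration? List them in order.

As given, the longest chain is BuildOut→POS→SoftOpen = 9+1+9 = 19, so the finish is 19 weeks.
The longest path through Marketing is only 18 weeks, so Marketing has float 1.
New critical path: BuildOut→Training→Marketing = 9+8+4 = 21 ⇒ 21 weeks.

BuildOut, Training, Marketing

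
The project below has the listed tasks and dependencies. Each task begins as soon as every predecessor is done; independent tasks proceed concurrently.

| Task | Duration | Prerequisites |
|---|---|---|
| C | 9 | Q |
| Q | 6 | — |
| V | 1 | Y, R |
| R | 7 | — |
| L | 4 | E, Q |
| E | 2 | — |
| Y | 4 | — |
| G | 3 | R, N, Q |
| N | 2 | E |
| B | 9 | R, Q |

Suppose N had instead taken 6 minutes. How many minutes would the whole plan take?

16

Baseline: R→B = 7+9 = 16 → 16 minutes.
N is off the critical path — its longest chain is 7 minutes, giving 9 of slack.
No other chain overtakes it, so the finish is 16 minutes.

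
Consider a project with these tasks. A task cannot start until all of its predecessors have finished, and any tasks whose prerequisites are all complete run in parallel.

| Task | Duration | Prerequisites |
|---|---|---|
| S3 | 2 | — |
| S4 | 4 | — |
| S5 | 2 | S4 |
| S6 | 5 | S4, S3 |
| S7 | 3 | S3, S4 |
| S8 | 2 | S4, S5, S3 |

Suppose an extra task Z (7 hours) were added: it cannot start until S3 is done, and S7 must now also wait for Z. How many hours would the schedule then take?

12

Originally the schedule takes 9 hours.
With Z inserted, S7 now waits for max(S3, S4, Z).
New critical path: S3→Z→S7 = 2+7+3 = 12 ⇒ 12 hours.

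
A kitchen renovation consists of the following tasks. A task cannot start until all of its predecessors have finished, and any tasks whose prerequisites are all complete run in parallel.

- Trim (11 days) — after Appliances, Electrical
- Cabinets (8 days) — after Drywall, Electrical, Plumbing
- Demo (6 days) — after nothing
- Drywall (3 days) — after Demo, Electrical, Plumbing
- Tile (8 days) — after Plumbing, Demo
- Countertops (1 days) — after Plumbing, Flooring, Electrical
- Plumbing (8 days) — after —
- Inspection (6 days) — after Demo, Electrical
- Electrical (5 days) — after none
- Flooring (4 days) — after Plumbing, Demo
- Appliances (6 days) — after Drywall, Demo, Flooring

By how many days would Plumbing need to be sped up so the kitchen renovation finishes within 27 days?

2

Current finish: 29 days; target: 27.
Plumbing is on every critical path, so each day cut from Plumbing cuts the finish by one (this holds down to a finish of 27).
Need 29 − 27 = 2 days off Plumbing → Plumbing becomes 6 days, finish becomes 27.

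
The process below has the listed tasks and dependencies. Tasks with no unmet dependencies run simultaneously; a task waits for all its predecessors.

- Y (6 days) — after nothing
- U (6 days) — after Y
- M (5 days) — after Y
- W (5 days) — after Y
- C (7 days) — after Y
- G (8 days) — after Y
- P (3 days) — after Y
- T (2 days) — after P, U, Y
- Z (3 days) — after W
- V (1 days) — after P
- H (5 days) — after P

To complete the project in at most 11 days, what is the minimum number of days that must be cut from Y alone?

3

Current finish: 14 days; target: 11.
Y is on every critical path, so each day cut from Y cuts the finish by one (this holds down to a finish of 9).
Need 14 − 11 = 3 days off Y → Y becomes 3 days, finish becomes 11.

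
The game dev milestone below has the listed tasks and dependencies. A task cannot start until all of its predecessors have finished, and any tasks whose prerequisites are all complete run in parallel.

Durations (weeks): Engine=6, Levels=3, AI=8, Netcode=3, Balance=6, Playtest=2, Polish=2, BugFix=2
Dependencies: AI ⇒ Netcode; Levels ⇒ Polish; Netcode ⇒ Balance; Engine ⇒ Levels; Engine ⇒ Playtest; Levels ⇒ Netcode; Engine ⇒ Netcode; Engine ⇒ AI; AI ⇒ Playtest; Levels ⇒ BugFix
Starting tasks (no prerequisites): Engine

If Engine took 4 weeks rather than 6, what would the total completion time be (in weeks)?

21

Actual critical path: Engine→AI→Netcode→Balance = 6+8+3+6 = 23 ⇒ 23 weeks.
Since Engine is critical, the -2 change carries straight to that chain (now 21 weeks).
No other chain overtakes it, so the finish is 21 weeks.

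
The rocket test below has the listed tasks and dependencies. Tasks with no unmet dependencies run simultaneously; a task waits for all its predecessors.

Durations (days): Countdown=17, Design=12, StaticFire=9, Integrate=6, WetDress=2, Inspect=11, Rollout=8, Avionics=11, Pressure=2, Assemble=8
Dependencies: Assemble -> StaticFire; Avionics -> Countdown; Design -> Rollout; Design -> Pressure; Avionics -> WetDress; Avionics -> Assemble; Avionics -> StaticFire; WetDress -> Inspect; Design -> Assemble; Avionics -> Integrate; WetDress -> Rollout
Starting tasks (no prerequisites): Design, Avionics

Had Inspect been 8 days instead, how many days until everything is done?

The binding path is Design→Assemble→StaticFire = 12+8+9 = 29; finish at 29 days.
Inspect has 5 days of float (longest path through it is 24).
The critical path is still Design→Assemble→StaticFire; finish is now 29 days.

29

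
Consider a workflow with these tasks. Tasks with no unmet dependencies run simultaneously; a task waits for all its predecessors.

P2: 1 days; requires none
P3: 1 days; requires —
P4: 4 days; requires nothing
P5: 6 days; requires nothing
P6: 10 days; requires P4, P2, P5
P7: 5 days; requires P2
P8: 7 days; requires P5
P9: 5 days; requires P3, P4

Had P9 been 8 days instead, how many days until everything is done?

Baseline: P5→P6 = 6+10 = 16 → 16 days.
P9 has 7 days of float (longest path through it is 9).
The critical path is still P5→P6; finish is now 16 days.

16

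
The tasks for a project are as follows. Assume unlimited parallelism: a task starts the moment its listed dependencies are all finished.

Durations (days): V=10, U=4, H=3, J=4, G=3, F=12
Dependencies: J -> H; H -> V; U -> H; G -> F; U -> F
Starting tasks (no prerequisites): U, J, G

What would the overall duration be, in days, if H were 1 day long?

16

Actual critical path: U→H→V = 4+3+10 = 17 ⇒ 17 days.
Since H is critical, the -2 change carries straight to that chain (now 15 days).
Now U→F = 4+12 = 16 is longest, so the finish becomes 16 days.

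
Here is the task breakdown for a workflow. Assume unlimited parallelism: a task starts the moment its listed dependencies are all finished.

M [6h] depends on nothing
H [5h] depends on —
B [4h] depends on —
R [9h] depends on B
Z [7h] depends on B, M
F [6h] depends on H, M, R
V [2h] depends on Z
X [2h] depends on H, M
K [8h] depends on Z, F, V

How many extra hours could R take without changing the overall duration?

0

Critical path: B→R→F→K = 4+9+6+8 = 27, so the finish is 27 hours.
The longest chain containing R totals 27 hours.
So R can slip 13 − 13 = 0 hours.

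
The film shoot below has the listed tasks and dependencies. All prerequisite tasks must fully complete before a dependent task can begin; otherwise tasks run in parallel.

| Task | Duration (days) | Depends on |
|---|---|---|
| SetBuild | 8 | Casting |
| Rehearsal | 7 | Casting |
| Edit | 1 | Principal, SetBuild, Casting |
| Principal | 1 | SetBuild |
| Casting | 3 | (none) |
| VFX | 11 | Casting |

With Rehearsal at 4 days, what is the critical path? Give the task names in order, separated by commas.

As given, the longest chain is Casting→VFX = 3+11 = 14, so the finish is 14 days.
The longest path through Rehearsal is only 10 days, so Rehearsal has float 4.
That remains the longest chain; total 14 days.

Casting, VFX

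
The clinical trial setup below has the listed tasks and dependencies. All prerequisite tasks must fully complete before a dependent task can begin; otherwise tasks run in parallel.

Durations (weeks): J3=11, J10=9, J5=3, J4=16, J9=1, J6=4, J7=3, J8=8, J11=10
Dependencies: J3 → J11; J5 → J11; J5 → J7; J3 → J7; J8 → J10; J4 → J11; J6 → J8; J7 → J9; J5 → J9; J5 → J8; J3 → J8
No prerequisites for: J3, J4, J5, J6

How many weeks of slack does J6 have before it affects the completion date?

Critical path: J3→J8→J10 = 11+8+9 = 28, so the finish is 28 weeks.
Longest path through J6: 21 weeks (earliest finish 4, latest finish 11).
So J6 can slip 11 − 4 = 7 weeks.

7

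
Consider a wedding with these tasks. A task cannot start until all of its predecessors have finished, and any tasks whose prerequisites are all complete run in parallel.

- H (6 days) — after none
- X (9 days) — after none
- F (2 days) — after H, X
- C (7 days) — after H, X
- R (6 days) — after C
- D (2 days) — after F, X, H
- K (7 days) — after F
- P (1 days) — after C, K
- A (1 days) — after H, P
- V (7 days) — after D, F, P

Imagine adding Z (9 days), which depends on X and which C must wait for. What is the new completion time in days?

33

Originally the wedding takes 26 days.
With Z inserted, C now waits for max(H, X, Z).
New critical path: X→Z→C→P→V = 9+9+7+1+7 = 33 ⇒ 33 days.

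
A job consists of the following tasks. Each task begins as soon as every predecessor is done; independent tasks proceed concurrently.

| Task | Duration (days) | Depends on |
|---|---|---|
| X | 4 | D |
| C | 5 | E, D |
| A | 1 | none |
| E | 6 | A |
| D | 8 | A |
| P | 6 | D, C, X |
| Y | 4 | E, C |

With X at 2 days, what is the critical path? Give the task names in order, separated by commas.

A, D, C, P

Critical path before the change: A→D→C→P = 1+8+5+6 = 20 giving 20 days.
X is off the critical path — its longest chain is 19 days, giving 1 of slack.
The critical path is still A→D→C→P; finish is now 20 days.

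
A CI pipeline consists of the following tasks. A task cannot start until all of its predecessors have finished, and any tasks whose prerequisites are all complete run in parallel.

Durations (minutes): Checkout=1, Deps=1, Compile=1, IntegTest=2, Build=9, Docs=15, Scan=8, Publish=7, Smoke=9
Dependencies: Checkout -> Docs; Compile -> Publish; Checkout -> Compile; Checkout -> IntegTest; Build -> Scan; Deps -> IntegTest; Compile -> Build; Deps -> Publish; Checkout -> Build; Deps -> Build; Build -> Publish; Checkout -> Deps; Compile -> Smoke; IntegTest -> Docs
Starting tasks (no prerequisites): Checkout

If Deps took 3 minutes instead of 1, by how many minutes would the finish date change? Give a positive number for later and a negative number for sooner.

The binding path is Checkout→Deps→IntegTest→Docs = 1+1+2+15 = 19; finish at 19 minutes.
Deps lies on that path, so at 3 minutes the path becomes 21 minutes.
That remains the longest chain; total 21 minutes.
Change in finish: 21 − 19 = +2 minutes.

2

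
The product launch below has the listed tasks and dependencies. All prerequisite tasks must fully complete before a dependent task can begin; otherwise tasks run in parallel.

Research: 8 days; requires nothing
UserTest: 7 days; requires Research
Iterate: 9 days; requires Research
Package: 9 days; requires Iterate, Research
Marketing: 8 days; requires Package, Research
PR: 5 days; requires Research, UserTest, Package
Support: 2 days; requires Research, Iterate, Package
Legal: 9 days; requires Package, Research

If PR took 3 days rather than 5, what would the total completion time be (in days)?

The binding path is Research→Iterate→Package→Legal = 8+9+9+9 = 35; finish at 35 days.
The longest path through PR is only 31 days, so PR has float 4.
That remains the longest chain; total 35 days.

35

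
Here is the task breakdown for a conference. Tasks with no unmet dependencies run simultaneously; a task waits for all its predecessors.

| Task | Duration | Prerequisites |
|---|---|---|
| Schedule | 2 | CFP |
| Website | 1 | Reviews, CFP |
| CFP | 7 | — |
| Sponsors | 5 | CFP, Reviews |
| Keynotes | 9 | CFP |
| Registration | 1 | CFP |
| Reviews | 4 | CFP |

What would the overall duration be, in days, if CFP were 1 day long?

Critical path before the change: CFP→Reviews→Sponsors = 7+4+5 = 16 giving 16 days.
Since CFP is critical, the -6 change carries straight to that chain (now 10 days).
That remains the longest chain; total 10 days.

10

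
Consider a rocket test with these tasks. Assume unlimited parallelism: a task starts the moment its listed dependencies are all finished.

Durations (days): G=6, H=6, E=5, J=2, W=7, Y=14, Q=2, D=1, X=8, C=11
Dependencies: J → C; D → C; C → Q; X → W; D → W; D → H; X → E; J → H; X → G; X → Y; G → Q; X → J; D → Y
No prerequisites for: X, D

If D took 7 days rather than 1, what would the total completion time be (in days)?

23

Actual critical path: X→J→C→Q = 8+2+11+2 = 23 ⇒ 23 days.
D has 8 days of float (longest path through it is 15).
No other chain overtakes it, so the finish is 23 days.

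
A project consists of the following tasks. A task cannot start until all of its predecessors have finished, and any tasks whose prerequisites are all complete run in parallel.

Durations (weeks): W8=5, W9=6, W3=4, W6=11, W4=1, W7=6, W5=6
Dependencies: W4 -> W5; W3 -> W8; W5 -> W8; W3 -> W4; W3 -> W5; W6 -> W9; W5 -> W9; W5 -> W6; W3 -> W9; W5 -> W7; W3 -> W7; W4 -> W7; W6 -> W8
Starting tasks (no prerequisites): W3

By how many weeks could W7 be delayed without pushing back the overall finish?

The longest chain is W3→W4→W5→W6→W9 = 4+1+6+11+6 = 28; overall finish 28 weeks.
Longest path through W7: 17 weeks (earliest finish 17, latest finish 28).
Float = 28 − 17 = 11.

11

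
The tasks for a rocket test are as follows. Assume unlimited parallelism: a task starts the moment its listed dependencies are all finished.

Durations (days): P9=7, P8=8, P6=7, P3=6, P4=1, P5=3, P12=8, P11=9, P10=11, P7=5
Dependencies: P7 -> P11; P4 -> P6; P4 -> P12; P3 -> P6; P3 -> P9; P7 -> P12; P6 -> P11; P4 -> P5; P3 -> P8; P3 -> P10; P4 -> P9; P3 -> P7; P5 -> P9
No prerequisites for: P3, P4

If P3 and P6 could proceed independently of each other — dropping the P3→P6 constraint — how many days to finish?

Original critical path: P3→P6→P11 = 6+7+9 = 22 ⇒ 22 days.
Without P3→P6, P6's earliest start moves from 6 to 1.
The longest chain is now P3→P7→P11 = 6+5+9 = 20, so the plan takes 20 days.

20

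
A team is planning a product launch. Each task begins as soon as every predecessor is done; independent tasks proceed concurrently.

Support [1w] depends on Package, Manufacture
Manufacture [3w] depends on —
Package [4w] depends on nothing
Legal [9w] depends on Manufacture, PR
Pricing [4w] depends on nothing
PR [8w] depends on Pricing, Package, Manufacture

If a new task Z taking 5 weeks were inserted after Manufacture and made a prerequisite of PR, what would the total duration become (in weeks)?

Originally the job takes 21 weeks.
With Z inserted, PR now waits for max(Pricing, Package, Manufacture, Z).
New critical path: Manufacture→Z→PR→Legal = 3+5+8+9 = 25 ⇒ 25 weeks.

25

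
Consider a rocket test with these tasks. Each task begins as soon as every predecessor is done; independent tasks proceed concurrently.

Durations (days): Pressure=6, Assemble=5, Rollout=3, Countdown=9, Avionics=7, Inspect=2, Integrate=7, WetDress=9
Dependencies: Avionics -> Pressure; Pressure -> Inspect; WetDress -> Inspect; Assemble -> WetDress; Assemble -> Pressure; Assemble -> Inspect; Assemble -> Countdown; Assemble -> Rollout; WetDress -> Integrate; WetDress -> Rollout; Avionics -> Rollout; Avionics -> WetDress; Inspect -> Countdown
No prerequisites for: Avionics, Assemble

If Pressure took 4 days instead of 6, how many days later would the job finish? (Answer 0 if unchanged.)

0

Critical path before the change: Avionics→WetDress→Inspect→Countdown = 7+9+2+9 = 27 giving 27 days.
The longest path through Pressure is only 24 days, so Pressure has float 3.
That remains the longest chain; total 27 days.
Change in finish: 27 − 27 = +0 days.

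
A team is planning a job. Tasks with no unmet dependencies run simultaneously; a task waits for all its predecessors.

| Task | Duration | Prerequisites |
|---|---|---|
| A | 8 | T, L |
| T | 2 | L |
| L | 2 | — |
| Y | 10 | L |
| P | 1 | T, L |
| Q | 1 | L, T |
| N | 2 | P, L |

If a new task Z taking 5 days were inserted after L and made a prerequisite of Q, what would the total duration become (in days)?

12

Originally the schedule takes 12 days.
With Z inserted, Q now waits for max(L, T, Z).
New critical path: L→T→A = 2+2+8 = 12 ⇒ 12 days.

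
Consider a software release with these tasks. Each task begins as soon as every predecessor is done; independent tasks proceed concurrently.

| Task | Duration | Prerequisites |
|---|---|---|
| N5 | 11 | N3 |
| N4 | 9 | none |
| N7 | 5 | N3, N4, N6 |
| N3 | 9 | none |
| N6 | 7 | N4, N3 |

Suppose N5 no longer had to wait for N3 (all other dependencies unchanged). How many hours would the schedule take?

Before: longest chain N3→N6→N7 = 9+7+5 = 21, finish 21.
Without N3→N5, N5's earliest start moves from 9 to 0.
After: N3→N6→N7 = 9+7+5 = 21 → 21 hours.

21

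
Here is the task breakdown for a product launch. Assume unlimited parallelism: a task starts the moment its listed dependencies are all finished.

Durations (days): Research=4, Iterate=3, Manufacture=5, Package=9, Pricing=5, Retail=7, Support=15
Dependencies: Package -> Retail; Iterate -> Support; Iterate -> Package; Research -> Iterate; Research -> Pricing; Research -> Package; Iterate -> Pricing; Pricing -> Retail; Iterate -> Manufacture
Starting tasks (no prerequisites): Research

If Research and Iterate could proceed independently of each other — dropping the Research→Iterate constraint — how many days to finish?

Original critical path: Research→Iterate→Package→Retail = 4+3+9+7 = 23 ⇒ 23 days.
Without Research→Iterate, Iterate's earliest start moves from 4 to 0.
New critical path: Research→Package→Retail = 4+9+7 = 20 ⇒ 20 days.

20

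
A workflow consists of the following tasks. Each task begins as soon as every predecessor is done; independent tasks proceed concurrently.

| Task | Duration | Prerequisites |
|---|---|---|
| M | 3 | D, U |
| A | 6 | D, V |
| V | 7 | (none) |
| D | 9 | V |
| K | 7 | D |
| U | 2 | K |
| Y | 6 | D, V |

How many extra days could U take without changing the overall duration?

The longest chain is V→D→K→U→M = 7+9+7+2+3 = 28; overall finish 28 days.
U finishes as early as 25 and must finish by 25.
Float = 28 − 28 = 0.

0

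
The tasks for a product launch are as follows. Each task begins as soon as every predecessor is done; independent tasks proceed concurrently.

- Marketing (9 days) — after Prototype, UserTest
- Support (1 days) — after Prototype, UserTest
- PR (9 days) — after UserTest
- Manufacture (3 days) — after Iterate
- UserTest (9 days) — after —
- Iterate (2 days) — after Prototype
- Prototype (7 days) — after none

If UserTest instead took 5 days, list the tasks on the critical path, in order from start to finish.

The binding path is UserTest→Marketing = 9+9 = 18; finish at 18 days.
Since UserTest is critical, the -4 change carries straight to that chain (now 14 days).
The binding chain switches to Prototype→Marketing = 7+9 = 16; finish 16 days.

Prototype, Marketing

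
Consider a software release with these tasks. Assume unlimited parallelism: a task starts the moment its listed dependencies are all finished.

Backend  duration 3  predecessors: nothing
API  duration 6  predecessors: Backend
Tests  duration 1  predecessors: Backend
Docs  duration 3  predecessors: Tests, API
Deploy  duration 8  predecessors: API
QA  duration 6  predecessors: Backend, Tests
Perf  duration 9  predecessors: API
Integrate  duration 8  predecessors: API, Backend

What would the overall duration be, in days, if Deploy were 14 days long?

The binding path is Backend→API→Perf = 3+6+9 = 18; finish at 18 days.
Deploy is off the critical path — its longest chain is 17 days, giving 1 of slack.
Now Backend→API→Deploy = 3+6+14 = 23 is longest, so the finish becomes 23 days.

23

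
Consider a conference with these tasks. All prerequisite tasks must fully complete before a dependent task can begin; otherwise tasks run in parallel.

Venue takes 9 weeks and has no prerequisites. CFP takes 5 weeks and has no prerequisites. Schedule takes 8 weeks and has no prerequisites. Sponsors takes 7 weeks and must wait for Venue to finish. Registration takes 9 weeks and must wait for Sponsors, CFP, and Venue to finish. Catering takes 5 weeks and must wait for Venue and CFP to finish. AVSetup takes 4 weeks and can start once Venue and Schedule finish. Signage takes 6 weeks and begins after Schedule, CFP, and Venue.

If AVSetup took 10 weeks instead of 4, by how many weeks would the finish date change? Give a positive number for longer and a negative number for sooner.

0

Critical path before the change: Venue→Sponsors→Registration = 9+7+9 = 25 giving 25 weeks.
The longest path through AVSetup is only 13 weeks, so AVSetup has float 12.
No other chain overtakes it, so the finish is 25 weeks.
Change in finish: 25 − 25 = +0 weeks.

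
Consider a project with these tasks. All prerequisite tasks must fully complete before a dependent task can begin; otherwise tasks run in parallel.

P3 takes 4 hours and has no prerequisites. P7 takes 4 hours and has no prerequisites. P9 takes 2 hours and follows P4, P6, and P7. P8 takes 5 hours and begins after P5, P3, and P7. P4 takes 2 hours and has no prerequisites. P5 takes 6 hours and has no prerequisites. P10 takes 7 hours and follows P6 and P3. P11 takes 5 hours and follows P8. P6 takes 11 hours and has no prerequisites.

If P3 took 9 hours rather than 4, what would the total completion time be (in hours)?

As given, the longest chain is P6→P10 = 11+7 = 18, so the finish is 18 hours.
P3 is off the critical path — its longest chain is 14 hours, giving 4 of slack.
New critical path: P3→P8→P11 = 9+5+5 = 19 ⇒ 19 hours.

19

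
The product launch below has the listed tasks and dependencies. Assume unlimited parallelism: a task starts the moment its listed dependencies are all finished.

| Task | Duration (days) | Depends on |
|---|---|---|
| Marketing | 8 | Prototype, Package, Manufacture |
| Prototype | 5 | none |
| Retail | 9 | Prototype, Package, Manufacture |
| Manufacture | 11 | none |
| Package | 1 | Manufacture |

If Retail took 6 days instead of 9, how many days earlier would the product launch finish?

1

Baseline: Manufacture→Package→Retail = 11+1+9 = 21 → 21 days.
Retail is on the critical path; changing it to 6 makes that path 18 days.
New critical path: Manufacture→Package→Marketing = 11+1+8 = 20 ⇒ 20 days.
Change in finish: 20 − 21 = -1 days.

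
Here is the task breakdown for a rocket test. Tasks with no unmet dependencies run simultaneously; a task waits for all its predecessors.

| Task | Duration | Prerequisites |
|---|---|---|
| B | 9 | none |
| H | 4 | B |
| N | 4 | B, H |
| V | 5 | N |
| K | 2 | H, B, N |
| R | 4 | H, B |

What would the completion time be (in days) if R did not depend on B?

Original critical path: B→H→N→V = 9+4+4+5 = 22 ⇒ 22 days.
Dropping B→R doesn't change R's earliest start (13); another predecessor still binds.
New critical path: B→H→N→V = 9+4+4+5 = 22 ⇒ 22 days.

22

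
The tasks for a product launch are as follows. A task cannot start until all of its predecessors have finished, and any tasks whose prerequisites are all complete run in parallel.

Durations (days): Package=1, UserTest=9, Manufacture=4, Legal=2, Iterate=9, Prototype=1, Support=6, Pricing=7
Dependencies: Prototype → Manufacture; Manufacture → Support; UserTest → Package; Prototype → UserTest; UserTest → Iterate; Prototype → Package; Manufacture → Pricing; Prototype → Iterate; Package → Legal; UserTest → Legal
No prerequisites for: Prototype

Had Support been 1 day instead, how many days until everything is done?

Actual critical path: Prototype→UserTest→Iterate = 1+9+9 = 19 ⇒ 19 days.
Support has 8 days of float (longest path through it is 11).
That remains the longest chain; total 19 days.

19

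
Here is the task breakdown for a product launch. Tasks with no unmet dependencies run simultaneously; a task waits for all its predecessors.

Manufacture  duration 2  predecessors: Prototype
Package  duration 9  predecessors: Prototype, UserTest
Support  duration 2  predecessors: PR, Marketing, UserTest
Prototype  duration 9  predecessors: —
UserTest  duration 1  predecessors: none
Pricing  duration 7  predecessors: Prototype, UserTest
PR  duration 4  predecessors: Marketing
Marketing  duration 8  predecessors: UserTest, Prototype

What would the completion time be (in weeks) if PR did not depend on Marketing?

19

Before: longest chain Prototype→Marketing→PR→Support = 9+8+4+2 = 23, finish 23.
Without Marketing→PR, PR's earliest start moves from 17 to 0.
After: Prototype→Marketing→Support = 9+8+2 = 19 → 19 weeks.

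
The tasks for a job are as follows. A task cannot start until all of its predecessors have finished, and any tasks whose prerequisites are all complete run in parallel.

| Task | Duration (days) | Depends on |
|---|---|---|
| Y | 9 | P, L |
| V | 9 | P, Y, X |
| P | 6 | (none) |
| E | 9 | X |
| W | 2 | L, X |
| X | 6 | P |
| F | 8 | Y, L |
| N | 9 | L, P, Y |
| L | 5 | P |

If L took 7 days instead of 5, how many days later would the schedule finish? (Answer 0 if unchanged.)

2

The binding path is P→L→Y→V = 6+5+9+9 = 29; finish at 29 days.
L lies on that path, so at 7 days the path becomes 31 days.
No other chain overtakes it, so the finish is 31 days.
Change in finish: 31 − 29 = +2 days.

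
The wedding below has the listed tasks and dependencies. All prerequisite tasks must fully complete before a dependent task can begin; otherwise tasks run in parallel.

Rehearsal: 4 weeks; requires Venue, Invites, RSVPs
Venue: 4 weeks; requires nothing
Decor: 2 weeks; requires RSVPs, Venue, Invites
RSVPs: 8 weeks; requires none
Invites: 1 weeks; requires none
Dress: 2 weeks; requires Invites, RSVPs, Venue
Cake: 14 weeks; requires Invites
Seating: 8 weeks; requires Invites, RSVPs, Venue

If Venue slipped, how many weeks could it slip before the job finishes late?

Critical path: RSVPs→Seating = 8+8 = 16, so the finish is 16 weeks.
Venue finishes as early as 4 and must finish by 8.
Float = 16 − 12 = 4.

4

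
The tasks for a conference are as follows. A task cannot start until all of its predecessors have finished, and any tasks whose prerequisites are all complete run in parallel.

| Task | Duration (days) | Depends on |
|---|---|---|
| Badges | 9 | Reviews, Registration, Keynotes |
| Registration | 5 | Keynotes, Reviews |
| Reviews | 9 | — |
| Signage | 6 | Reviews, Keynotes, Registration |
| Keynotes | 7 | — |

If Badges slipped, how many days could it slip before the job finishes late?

0

Reviews→Registration→Badges = 9+5+9 = 23 sets the makespan at 23 days.
Badges finishes as early as 23 and must finish by 23.
So Badges can slip 23 − 23 = 0 days.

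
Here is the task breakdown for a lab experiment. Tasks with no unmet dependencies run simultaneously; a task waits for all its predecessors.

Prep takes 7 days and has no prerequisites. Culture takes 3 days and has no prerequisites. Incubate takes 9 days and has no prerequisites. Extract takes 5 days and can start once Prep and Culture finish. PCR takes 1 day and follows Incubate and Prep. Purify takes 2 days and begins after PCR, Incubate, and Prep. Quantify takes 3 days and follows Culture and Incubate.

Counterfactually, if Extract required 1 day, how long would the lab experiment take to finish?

As given, the longest chain is Prep→Extract = 7+5 = 12, so the finish is 12 days.
Since Extract is critical, the -4 change carries straight to that chain (now 8 days).
The binding chain switches to Incubate→PCR→Purify = 9+1+2 = 12; finish 12 days.

12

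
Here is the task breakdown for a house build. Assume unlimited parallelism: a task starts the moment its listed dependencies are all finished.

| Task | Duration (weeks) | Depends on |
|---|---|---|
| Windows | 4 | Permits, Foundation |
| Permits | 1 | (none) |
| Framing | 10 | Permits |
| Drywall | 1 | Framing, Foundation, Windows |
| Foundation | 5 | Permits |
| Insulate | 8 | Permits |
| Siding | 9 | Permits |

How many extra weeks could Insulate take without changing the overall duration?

The longest chain is Permits→Framing→Drywall = 1+10+1 = 12; overall finish 12 weeks.
The longest chain containing Insulate totals 9 weeks.
So Insulate can slip 12 − 9 = 3 weeks.

3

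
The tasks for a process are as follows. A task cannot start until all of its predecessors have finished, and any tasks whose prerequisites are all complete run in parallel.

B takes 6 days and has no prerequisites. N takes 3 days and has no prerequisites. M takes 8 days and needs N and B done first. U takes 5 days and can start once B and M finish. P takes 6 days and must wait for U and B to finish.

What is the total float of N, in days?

3

The longest chain is B→M→U→P = 6+8+5+6 = 25; overall finish 25 days.
Longest path through N: 22 days (earliest finish 3, latest finish 6).
Slack of N = 3 − 0 = 3 days.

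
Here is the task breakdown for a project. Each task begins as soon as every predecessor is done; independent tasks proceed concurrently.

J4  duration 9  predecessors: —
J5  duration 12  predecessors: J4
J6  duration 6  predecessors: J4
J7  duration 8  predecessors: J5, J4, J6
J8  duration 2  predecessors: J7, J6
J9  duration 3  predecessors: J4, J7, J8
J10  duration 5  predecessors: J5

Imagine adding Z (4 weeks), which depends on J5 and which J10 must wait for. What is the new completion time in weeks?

Originally the plan takes 34 weeks.
With Z inserted, J10 now waits for max(J5, Z).
New critical path: J4→J5→J7→J8→J9 = 9+12+8+2+3 = 34 ⇒ 34 weeks.

34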